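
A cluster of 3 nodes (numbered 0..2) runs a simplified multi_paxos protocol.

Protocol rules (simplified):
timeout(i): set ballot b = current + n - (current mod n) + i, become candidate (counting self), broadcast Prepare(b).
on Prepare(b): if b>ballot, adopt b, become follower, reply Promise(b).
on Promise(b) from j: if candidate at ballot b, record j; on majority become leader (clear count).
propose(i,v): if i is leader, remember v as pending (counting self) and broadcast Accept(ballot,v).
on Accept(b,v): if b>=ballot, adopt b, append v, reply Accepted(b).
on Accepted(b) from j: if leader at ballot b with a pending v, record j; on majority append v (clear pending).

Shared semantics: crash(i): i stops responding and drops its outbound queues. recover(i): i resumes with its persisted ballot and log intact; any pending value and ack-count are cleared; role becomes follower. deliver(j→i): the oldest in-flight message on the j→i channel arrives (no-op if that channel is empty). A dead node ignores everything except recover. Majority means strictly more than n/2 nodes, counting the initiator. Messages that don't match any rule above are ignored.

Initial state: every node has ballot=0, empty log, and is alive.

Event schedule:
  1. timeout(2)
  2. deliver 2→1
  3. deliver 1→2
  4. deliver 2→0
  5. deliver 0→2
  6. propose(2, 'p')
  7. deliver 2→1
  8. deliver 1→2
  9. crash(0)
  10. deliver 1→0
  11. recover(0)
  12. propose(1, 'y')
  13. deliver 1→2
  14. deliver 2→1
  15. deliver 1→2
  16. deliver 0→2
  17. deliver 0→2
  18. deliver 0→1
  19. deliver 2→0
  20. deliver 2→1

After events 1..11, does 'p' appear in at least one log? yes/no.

yes

e1 timeout(2): 2[cand,b=5,-]
e2 deliver 2→1: 1[foll,b=5,-]
e3 deliver 1→2: 2[lead,b=5,-]
e4 deliver 2→0: 0[foll,b=5,-]
e5 deliver 0→2: ·
e6 propose(2,'p'): ·
e7 deliver 2→1: 1[foll,b=5,p]
e8 deliver 1→2: 2[lead,b=5,p]
e9 crash(0): 0[✗foll,b=5,-]
e10 deliver 1→0: ·
e11 recover(0): 0[foll,b=5,-]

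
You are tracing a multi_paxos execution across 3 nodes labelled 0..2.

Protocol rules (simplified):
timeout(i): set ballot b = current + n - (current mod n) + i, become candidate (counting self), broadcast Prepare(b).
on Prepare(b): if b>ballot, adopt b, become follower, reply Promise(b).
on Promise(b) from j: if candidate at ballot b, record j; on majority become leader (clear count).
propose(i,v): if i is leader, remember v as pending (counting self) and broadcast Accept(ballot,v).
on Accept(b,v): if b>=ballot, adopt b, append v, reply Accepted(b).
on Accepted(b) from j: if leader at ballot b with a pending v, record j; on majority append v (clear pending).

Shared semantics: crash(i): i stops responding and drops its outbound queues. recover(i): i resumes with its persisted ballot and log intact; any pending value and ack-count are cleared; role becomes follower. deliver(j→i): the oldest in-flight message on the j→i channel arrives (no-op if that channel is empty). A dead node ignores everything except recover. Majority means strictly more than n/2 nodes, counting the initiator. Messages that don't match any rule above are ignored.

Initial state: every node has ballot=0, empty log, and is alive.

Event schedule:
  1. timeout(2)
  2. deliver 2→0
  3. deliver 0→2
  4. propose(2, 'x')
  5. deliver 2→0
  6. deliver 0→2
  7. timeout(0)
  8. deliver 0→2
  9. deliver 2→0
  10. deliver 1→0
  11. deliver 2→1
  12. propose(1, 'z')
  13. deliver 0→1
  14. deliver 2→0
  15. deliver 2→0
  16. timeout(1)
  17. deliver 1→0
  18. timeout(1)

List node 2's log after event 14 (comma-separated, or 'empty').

1. timeout(2):  <2:cand b5 ->
2. deliver 2→0:  <0:foll b5 ->
3. deliver 0→2:  <2:lead b5 ->
4. propose(2,'x'):  nop
5. deliver 2→0:  <0:foll b5 x>
6. deliver 0→2:  <2:lead b5 x>
7. timeout(0):  <0:cand b6 x>
8. deliver 0→2:  <2:foll b6 x>
9. deliver 2→0:  <0:lead b6 x>
10. deliver 1→0:  nop
11. deliver 2→1:  <1:foll b5 ->
12. propose(1,'z'):  nop
13. deliver 0→1:  <1:foll b6 ->
14. deliver 2→0:  nop

x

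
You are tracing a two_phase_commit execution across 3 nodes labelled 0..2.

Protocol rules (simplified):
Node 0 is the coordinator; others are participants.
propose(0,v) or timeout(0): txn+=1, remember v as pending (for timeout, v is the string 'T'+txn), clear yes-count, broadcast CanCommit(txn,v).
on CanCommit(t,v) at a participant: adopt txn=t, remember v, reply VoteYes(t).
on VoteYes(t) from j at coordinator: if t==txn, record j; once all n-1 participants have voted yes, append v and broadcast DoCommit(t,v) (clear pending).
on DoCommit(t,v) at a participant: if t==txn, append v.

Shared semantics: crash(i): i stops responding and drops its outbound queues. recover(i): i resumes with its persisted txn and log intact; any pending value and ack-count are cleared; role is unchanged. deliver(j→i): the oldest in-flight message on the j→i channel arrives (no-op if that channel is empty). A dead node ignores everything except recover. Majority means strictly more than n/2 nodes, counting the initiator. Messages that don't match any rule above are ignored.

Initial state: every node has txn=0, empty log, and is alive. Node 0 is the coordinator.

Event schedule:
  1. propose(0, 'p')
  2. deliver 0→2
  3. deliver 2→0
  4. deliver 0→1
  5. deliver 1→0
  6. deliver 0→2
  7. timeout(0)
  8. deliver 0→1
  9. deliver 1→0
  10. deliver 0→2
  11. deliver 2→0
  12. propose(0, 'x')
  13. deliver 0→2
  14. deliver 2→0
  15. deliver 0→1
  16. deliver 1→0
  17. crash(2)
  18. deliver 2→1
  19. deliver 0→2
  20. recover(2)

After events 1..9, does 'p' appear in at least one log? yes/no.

after 1 — propose(0,'p'): n0:coor/t1/[-]
after 2 — deliver 0→2: n2:part/t1/[-]
after 3 — deliver 2→0: ·
after 4 — deliver 0→1: n1:part/t1/[-]
after 5 — deliver 1→0: n0:coor/t1/[p]
after 6 — deliver 0→2: n2:part/t1/[p]
after 7 — timeout(0): n0:coor/t2/[p]
after 8 — deliver 0→1: n1:part/t1/[p]
after 9 — deliver 1→0: ·

yes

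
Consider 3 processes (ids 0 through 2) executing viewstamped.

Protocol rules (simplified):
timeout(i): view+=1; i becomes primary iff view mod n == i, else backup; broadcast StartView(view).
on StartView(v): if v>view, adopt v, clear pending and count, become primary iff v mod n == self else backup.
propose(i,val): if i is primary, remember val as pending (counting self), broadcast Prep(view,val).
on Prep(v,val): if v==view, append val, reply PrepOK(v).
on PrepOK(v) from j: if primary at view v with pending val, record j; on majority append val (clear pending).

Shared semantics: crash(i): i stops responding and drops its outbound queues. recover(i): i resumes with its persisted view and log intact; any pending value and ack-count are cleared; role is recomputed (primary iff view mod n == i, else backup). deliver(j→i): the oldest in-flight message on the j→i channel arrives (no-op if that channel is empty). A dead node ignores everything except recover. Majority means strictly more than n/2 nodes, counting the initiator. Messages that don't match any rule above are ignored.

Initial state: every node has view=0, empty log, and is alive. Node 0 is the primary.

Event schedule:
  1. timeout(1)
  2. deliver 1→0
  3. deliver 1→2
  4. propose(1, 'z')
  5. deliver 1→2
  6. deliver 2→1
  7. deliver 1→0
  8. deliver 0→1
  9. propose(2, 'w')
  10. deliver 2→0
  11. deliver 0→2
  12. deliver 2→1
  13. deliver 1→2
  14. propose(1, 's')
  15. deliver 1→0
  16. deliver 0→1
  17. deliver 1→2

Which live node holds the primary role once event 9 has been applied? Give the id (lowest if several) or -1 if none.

1

after 1 — timeout(1): n1:prim/v1/[-]
after 2 — deliver 1→0: n0:back/v1/[-]
after 3 — deliver 1→2: n2:back/v1/[-]
after 4 — propose(1,'z'): ·
after 5 — deliver 1→2: n2:back/v1/[z]
after 6 — deliver 2→1: n1:prim/v1/[z]
after 7 — deliver 1→0: n0:back/v1/[z]
after 8 — deliver 0→1: ·
after 9 — propose(2,'w'): ·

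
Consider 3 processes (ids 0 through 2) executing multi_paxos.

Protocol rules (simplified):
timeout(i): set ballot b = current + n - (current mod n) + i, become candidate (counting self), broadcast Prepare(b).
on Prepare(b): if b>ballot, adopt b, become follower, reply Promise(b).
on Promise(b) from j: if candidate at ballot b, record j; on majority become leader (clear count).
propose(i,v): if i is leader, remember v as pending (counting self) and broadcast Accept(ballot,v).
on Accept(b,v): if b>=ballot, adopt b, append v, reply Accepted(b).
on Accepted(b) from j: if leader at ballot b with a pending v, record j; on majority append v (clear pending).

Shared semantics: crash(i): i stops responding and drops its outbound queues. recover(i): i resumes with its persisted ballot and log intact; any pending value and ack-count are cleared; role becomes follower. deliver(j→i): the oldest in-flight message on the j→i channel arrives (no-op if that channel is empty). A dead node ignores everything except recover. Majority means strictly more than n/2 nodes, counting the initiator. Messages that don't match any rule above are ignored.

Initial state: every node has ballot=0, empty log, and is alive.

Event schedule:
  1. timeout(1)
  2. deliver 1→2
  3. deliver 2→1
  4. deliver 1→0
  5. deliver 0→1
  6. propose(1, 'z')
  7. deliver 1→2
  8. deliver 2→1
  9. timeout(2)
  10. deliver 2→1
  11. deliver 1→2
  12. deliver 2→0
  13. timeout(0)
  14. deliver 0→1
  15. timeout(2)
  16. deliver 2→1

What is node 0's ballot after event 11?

1. timeout(1):  <1:cand b4 ->
2. deliver 1→2:  <2:foll b4 ->
3. deliver 2→1:  <1:lead b4 ->
4. deliver 1→0:  <0:foll b4 ->
5. deliver 0→1:  nop
6. propose(1,'z'):  nop
7. deliver 1→2:  <2:foll b4 z>
8. deliver 2→1:  <1:lead b4 z>
9. timeout(2):  <2:cand b8 z>
10. deliver 2→1:  <1:foll b8 z>
11. deliver 1→2:  <2:lead b8 z>

4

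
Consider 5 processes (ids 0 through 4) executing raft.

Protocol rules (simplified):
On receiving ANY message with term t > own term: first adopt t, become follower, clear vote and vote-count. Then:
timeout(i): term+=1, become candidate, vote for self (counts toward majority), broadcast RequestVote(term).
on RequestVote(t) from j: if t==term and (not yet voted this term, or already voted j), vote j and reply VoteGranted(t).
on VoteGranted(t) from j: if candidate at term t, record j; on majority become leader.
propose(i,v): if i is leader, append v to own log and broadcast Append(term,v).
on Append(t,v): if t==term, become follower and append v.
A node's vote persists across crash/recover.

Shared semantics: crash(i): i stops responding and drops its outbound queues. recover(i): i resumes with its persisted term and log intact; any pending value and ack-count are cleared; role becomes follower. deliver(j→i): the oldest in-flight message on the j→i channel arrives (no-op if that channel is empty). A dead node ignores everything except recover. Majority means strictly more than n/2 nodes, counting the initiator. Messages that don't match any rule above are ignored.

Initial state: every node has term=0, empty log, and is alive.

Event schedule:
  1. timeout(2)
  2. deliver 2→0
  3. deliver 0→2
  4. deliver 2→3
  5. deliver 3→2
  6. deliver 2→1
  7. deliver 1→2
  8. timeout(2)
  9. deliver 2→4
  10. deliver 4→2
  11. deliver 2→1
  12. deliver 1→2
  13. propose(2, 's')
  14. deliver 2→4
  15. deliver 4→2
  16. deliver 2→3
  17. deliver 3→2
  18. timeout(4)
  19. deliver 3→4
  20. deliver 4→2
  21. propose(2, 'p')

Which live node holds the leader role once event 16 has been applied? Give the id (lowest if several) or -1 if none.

2

e1 timeout(2): 2[cand,t=1,-]
e2 deliver 2→0: 0[foll,t=1,-]
e3 deliver 0→2: ·
e4 deliver 2→3: 3[foll,t=1,-]
e5 deliver 3→2: 2[lead,t=1,-]
e6 deliver 2→1: 1[foll,t=1,-]
e7 deliver 1→2: ·
e8 timeout(2): 2[cand,t=2,-]
e9 deliver 2→4: 4[foll,t=1,-]
e10 deliver 4→2: ·
e11 deliver 2→1: 1[foll,t=2,-]
e12 deliver 1→2: ·
e13 propose(2,'s'): ·
e14 deliver 2→4: 4[foll,t=2,-]
e15 deliver 4→2: 2[lead,t=2,-]
e16 deliver 2→3: 3[foll,t=2,-]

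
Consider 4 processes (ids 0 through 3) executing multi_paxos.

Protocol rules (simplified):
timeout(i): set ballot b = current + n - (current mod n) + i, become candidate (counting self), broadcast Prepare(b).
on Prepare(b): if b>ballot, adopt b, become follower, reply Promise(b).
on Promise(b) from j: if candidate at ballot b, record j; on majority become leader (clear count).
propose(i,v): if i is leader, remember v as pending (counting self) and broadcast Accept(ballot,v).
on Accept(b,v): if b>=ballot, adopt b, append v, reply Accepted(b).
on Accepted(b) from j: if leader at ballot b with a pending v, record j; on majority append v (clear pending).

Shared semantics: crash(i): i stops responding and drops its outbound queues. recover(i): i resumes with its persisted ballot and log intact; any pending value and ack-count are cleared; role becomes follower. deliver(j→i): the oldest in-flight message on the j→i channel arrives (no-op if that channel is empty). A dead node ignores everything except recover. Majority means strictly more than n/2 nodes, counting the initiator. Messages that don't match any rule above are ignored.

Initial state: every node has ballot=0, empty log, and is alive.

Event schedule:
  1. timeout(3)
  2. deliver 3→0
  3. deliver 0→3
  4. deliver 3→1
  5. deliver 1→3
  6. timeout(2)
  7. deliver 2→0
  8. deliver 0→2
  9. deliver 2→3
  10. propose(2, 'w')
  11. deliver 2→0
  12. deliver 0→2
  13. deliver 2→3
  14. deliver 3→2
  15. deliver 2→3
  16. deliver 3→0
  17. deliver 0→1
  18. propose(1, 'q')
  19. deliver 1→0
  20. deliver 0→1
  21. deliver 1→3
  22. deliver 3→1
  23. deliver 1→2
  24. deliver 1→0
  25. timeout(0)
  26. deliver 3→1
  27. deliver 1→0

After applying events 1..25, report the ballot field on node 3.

[1] timeout(3) → N3(cand b7 [-])
[2] deliver 3→0 → N0(foll b7 [-])
[3] deliver 0→3 → ∅
[4] deliver 3→1 → N1(foll b7 [-])
[5] deliver 1→3 → N3(lead b7 [-])
[6] timeout(2) → N2(cand b6 [-])
[7] deliver 2→0 → ∅
[8] deliver 0→2 → ∅
[9] deliver 2→3 → ∅
[10] propose(2,'w') → ∅
[11] deliver 2→0 → ∅
[12] deliver 0→2 → ∅
[13] deliver 2→3 → ∅
[14] deliver 3→2 → N2(foll b7 [-])
[15] deliver 2→3 → ∅
[16] deliver 3→0 → ∅
[17] deliver 0→1 → ∅
[18] propose(1,'q') → ∅
[19] deliver 1→0 → ∅
[20] deliver 0→1 → ∅
[21] deliver 1→3 → ∅
[22] deliver 3→1 → ∅
[23] deliver 1→2 → ∅
[24] deliver 1→0 → ∅
[25] timeout(0) → N0(cand b8 [-])

7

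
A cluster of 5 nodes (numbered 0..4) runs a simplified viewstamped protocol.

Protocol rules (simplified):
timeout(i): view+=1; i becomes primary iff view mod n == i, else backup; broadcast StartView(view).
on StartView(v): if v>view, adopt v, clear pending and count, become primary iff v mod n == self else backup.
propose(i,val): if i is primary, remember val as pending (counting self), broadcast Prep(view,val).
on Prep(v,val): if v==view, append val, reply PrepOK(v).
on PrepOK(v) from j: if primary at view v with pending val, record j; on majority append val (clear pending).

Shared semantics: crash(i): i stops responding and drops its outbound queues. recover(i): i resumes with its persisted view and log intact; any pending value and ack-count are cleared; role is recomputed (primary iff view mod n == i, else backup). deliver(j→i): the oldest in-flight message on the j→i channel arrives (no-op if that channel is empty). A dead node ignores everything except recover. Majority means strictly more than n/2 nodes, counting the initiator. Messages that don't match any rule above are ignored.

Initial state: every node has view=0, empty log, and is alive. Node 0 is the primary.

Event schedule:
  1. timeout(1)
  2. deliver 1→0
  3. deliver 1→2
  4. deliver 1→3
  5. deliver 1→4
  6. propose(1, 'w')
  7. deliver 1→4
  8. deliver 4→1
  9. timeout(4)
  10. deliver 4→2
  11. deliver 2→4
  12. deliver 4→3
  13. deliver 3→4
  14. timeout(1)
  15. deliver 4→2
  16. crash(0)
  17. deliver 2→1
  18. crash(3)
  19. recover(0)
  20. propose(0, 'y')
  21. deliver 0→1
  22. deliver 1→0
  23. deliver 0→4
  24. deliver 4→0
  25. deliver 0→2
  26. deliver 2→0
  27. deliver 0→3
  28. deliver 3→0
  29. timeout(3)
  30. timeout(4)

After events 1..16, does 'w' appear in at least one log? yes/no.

step 1 timeout(1): 1={prim,v=1,log=-}
step 2 deliver 1→0: 0={back,v=1,log=-}
step 3 deliver 1→2: 2={back,v=1,log=-}
step 4 deliver 1→3: 3={back,v=1,log=-}
step 5 deliver 1→4: 4={back,v=1,log=-}
step 6 propose(1,'w'): —
step 7 deliver 1→4: 4={back,v=1,log=w}
step 8 deliver 4→1: —
step 9 timeout(4): 4={back,v=2,log=w}
step 10 deliver 4→2: 2={prim,v=2,log=-}
step 11 deliver 2→4: —
step 12 deliver 4→3: 3={back,v=2,log=-}
step 13 deliver 3→4: —
step 14 timeout(1): 1={back,v=2,log=-}
step 15 deliver 4→2: —
step 16 crash(0): 0={✗back,v=1,log=-}

yes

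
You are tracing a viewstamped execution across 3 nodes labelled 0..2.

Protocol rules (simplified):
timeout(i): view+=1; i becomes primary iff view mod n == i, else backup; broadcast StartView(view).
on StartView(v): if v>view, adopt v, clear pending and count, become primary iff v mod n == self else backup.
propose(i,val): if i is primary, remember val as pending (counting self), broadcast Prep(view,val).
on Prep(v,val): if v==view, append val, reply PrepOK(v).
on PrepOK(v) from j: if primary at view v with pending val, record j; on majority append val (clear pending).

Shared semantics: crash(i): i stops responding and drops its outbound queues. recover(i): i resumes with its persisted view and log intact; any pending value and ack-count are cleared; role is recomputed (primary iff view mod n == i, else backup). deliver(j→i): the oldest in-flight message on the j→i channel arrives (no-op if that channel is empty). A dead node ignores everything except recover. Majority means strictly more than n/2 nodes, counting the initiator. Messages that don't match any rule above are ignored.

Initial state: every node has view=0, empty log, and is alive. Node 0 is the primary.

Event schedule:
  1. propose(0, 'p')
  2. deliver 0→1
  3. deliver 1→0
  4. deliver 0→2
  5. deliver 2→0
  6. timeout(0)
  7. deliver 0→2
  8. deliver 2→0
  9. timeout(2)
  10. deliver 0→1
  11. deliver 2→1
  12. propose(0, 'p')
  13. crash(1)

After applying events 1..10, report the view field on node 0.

after 1 — propose(0,'p'): ·
after 2 — deliver 0→1: n1:back/v0/[p]
after 3 — deliver 1→0: n0:prim/v0/[p]
after 4 — deliver 0→2: n2:back/v0/[p]
after 5 — deliver 2→0: ·
after 6 — timeout(0): n0:back/v1/[p]
after 7 — deliver 0→2: n2:back/v1/[p]
after 8 — deliver 2→0: ·
after 9 — timeout(2): n2:prim/v2/[p]
after 10 — deliver 0→1: n1:prim/v1/[p]

1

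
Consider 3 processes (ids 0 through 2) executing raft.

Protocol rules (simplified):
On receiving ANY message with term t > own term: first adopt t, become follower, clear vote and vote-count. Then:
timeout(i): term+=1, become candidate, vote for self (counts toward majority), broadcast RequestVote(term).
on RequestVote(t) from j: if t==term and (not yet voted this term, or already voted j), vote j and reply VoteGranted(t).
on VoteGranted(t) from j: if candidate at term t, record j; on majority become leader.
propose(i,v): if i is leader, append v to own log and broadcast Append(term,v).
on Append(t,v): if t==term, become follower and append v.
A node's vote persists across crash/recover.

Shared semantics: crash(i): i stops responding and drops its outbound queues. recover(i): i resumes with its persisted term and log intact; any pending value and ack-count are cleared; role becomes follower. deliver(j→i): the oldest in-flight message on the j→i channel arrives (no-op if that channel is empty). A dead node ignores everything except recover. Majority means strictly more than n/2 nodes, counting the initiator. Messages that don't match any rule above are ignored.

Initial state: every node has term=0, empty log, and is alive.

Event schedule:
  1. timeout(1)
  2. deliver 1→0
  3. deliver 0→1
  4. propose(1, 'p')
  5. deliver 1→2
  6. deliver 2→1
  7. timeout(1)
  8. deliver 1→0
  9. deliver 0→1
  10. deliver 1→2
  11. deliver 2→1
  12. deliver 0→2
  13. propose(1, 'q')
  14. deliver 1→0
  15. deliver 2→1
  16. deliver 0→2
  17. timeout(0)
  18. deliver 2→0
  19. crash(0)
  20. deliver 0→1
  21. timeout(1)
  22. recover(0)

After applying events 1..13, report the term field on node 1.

1. timeout(1):  <1:cand t1 ->
2. deliver 1→0:  <0:foll t1 ->
3. deliver 0→1:  <1:lead t1 ->
4. propose(1,'p'):  <1:lead t1 p>
5. deliver 1→2:  <2:foll t1 ->
6. deliver 2→1:  nop
7. timeout(1):  <1:cand t2 p>
8. deliver 1→0:  <0:foll t1 p>
9. deliver 0→1:  nop
10. deliver 1→2:  <2:foll t1 p>
11. deliver 2→1:  nop
12. deliver 0→2:  nop
13. propose(1,'q'):  nop

2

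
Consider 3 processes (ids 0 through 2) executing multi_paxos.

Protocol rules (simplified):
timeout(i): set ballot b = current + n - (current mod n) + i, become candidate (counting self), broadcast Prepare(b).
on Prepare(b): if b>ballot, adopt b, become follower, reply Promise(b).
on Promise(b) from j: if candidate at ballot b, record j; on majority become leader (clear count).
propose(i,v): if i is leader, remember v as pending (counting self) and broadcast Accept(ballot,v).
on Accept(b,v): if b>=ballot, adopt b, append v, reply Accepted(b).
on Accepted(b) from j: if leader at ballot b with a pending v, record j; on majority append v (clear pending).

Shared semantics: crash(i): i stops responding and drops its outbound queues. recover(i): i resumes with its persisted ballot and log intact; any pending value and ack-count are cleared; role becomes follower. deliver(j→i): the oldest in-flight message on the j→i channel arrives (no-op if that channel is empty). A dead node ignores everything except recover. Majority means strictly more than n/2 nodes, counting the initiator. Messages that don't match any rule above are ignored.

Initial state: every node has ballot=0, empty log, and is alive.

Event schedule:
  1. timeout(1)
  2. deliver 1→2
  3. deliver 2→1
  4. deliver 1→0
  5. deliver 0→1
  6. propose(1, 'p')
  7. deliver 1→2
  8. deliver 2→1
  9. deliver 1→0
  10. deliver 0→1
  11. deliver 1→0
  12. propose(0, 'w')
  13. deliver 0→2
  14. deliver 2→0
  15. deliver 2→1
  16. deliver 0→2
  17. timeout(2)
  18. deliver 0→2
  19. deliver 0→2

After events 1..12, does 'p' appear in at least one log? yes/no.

yes

after 1 — timeout(1): n1:cand/b4/[-]
after 2 — deliver 1→2: n2:foll/b4/[-]
after 3 — deliver 2→1: n1:lead/b4/[-]
after 4 — deliver 1→0: n0:foll/b4/[-]
after 5 — deliver 0→1: ·
after 6 — propose(1,'p'): ·
after 7 — deliver 1→2: n2:foll/b4/[p]
after 8 — deliver 2→1: n1:lead/b4/[p]
after 9 — deliver 1→0: n0:foll/b4/[p]
after 10 — deliver 0→1: ·
after 11 — deliver 1→0: ·
after 12 — propose(0,'w'): ·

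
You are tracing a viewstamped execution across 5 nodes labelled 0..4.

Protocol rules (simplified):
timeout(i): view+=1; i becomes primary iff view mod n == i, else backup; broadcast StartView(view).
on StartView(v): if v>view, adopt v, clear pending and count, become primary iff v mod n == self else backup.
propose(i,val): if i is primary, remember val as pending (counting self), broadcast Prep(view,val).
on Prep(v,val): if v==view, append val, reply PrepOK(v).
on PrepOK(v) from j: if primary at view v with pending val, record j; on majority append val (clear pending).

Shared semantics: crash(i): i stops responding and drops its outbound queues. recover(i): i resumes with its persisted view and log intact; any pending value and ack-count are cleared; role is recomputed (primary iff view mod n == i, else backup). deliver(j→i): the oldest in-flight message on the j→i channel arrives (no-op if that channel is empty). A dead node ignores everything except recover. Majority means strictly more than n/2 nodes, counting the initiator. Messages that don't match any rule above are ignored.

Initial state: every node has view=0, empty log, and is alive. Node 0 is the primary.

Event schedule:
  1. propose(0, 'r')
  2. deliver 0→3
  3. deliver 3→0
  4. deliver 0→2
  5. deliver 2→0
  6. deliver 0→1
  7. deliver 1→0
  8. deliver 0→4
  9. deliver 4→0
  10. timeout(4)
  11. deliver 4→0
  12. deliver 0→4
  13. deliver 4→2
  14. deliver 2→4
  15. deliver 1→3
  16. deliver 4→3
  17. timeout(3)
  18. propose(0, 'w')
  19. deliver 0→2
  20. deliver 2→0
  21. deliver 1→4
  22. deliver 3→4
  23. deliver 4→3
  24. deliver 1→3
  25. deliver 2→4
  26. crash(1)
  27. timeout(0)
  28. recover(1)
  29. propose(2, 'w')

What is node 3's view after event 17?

2

step 1 propose(0,'r'): —
step 2 deliver 0→3: 3={back,v=0,log=r}
step 3 deliver 3→0: —
step 4 deliver 0→2: 2={back,v=0,log=r}
step 5 deliver 2→0: 0={prim,v=0,log=r}
step 6 deliver 0→1: 1={back,v=0,log=r}
step 7 deliver 1→0: —
step 8 deliver 0→4: 4={back,v=0,log=r}
step 9 deliver 4→0: —
step 10 timeout(4): 4={back,v=1,log=r}
step 11 deliver 4→0: 0={back,v=1,log=r}
step 12 deliver 0→4: —
step 13 deliver 4→2: 2={back,v=1,log=r}
step 14 deliver 2→4: —
step 15 deliver 1→3: —
step 16 deliver 4→3: 3={back,v=1,log=r}
step 17 timeout(3): 3={back,v=2,log=r}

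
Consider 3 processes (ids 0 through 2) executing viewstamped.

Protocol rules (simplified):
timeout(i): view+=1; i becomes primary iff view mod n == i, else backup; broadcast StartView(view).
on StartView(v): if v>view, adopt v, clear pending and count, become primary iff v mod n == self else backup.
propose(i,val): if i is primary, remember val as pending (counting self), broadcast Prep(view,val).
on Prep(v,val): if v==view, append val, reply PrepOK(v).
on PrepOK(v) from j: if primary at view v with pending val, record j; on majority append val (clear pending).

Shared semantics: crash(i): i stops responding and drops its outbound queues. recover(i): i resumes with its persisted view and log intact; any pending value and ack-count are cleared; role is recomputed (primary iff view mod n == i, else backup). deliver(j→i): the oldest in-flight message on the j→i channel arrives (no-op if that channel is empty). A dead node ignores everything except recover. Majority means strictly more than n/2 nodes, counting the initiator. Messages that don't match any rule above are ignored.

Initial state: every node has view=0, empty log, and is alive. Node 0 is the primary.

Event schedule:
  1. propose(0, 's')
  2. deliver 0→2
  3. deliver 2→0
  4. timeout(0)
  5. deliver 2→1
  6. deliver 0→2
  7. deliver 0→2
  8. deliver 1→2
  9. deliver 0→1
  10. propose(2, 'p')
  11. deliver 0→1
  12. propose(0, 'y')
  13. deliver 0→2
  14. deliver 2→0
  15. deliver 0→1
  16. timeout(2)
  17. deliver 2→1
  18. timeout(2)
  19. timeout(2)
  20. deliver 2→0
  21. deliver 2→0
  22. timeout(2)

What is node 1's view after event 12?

after 1 — propose(0,'s'): ·
after 2 — deliver 0→2: n2:back/v0/[s]
after 3 — deliver 2→0: n0:prim/v0/[s]
after 4 — timeout(0): n0:back/v1/[s]
after 5 — deliver 2→1: ·
after 6 — deliver 0→2: n2:back/v1/[s]
after 7 — deliver 0→2: ·
after 8 — deliver 1→2: ·
after 9 — deliver 0→1: n1:back/v0/[s]
after 10 — propose(2,'p'): ·
after 11 — deliver 0→1: n1:prim/v1/[s]
after 12 — propose(0,'y'): ·

1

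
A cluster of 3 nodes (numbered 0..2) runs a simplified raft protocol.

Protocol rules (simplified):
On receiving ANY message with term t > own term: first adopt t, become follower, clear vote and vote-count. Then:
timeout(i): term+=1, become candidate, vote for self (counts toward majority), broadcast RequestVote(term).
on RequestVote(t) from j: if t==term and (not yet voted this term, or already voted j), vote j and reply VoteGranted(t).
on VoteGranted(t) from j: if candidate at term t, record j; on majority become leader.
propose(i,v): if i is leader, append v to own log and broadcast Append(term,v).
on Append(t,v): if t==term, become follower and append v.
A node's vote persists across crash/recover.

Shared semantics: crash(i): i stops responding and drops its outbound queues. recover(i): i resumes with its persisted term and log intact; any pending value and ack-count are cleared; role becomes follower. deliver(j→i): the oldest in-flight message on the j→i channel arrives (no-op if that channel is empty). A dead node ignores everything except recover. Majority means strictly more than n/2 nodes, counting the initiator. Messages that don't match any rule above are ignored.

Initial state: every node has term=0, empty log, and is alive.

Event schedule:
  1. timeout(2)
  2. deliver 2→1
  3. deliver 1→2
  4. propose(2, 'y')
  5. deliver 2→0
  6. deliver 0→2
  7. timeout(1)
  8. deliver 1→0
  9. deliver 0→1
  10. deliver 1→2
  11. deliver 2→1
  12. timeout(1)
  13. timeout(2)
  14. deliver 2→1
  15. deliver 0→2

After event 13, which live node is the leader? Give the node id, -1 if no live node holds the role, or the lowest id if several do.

step 1 timeout(2): 2={cand,t=1,log=-}
step 2 deliver 2→1: 1={foll,t=1,log=-}
step 3 deliver 1→2: 2={lead,t=1,log=-}
step 4 propose(2,'y'): 2={lead,t=1,log=y}
step 5 deliver 2→0: 0={foll,t=1,log=-}
step 6 deliver 0→2: —
step 7 timeout(1): 1={cand,t=2,log=-}
step 8 deliver 1→0: 0={foll,t=2,log=-}
step 9 deliver 0→1: 1={lead,t=2,log=-}
step 10 deliver 1→2: 2={foll,t=2,log=y}
step 11 deliver 2→1: —
step 12 timeout(1): 1={cand,t=3,log=-}
step 13 timeout(2): 2={cand,t=3,log=y}

-1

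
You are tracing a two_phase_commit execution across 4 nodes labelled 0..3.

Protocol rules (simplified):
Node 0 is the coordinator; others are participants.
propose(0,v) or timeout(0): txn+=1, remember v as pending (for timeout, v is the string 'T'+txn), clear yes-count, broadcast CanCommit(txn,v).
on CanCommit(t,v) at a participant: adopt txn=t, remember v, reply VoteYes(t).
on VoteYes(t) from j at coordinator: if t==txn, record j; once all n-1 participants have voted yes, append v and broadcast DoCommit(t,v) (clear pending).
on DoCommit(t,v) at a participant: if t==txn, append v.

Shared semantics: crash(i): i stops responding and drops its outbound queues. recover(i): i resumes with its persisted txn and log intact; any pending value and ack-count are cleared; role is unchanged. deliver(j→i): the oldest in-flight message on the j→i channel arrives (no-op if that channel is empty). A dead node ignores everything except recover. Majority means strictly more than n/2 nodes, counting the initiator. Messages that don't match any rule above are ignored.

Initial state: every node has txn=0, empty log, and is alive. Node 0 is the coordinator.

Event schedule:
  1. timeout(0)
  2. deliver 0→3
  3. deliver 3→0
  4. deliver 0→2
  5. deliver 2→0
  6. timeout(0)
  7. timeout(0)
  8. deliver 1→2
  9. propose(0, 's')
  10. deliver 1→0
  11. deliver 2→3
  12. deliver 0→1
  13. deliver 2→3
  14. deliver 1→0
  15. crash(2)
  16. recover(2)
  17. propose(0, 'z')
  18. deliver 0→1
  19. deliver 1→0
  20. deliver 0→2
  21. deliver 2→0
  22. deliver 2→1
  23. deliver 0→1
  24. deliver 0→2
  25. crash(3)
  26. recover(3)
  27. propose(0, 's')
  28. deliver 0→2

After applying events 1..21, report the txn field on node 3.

step 1 timeout(0): 0={coor,t=1,log=-}
step 2 deliver 0→3: 3={part,t=1,log=-}
step 3 deliver 3→0: —
step 4 deliver 0→2: 2={part,t=1,log=-}
step 5 deliver 2→0: —
step 6 timeout(0): 0={coor,t=2,log=-}
step 7 timeout(0): 0={coor,t=3,log=-}
step 8 deliver 1→2: —
step 9 propose(0,'s'): 0={coor,t=4,log=-}
step 10 deliver 1→0: —
step 11 deliver 2→3: —
step 12 deliver 0→1: 1={part,t=1,log=-}
step 13 deliver 2→3: —
step 14 deliver 1→0: —
step 15 crash(2): 2={✗part,t=1,log=-}
step 16 recover(2): 2={part,t=1,log=-}
step 17 propose(0,'z'): 0={coor,t=5,log=-}
step 18 deliver 0→1: 1={part,t=2,log=-}
step 19 deliver 1→0: —
step 20 deliver 0→2: 2={part,t=2,log=-}
step 21 deliver 2→0: —

1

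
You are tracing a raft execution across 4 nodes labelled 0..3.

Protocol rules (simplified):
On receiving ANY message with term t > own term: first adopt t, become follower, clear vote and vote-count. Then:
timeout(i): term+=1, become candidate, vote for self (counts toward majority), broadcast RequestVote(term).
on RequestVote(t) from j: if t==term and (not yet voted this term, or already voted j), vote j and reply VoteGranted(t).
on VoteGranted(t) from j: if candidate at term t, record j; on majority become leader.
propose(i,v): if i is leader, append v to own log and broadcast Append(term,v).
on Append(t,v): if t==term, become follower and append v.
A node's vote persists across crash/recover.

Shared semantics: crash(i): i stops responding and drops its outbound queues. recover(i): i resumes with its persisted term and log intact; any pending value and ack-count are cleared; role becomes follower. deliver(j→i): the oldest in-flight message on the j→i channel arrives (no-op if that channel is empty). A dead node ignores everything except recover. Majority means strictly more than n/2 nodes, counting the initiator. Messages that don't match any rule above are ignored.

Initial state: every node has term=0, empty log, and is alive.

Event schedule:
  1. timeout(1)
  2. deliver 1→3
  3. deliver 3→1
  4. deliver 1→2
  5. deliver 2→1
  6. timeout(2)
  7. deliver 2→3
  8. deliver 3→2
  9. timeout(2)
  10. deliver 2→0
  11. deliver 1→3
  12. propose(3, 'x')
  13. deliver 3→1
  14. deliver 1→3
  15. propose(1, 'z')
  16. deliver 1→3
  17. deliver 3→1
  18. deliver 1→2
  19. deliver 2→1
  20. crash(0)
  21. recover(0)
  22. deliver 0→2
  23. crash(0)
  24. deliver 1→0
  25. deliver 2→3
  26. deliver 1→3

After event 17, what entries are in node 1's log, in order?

[1] timeout(1) → N1(cand t1 [-])
[2] deliver 1→3 → N3(foll t1 [-])
[3] deliver 3→1 → ∅
[4] deliver 1→2 → N2(foll t1 [-])
[5] deliver 2→1 → N1(lead t1 [-])
[6] timeout(2) → N2(cand t2 [-])
[7] deliver 2→3 → N3(foll t2 [-])
[8] deliver 3→2 → ∅
[9] timeout(2) → N2(cand t3 [-])
[10] deliver 2→0 → N0(foll t2 [-])
[11] deliver 1→3 → ∅
[12] propose(3,'x') → ∅
[13] deliver 3→1 → ∅
[14] deliver 1→3 → ∅
[15] propose(1,'z') → N1(lead t1 [z])
[16] deliver 1→3 → ∅
[17] deliver 3→1 → ∅

z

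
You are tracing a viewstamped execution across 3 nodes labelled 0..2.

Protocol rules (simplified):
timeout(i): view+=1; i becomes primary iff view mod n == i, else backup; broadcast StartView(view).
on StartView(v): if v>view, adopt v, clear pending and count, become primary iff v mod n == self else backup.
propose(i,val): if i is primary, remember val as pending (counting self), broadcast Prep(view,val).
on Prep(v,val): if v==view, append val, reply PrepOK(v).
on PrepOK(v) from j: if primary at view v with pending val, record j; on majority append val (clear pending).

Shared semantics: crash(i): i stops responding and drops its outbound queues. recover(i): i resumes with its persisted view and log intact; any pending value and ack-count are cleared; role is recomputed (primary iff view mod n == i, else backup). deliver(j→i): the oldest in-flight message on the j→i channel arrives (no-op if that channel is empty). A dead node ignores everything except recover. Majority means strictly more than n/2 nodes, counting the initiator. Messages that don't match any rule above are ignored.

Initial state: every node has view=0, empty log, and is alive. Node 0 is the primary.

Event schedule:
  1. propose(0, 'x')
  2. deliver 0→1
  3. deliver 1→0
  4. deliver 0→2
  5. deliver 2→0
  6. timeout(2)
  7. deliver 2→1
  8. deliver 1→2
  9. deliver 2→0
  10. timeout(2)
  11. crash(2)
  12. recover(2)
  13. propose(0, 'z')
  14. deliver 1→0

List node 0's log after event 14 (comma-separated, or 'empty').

[1] propose(0,'x') → ∅
[2] deliver 0→1 → N1(back v0 [x])
[3] deliver 1→0 → N0(prim v0 [x])
[4] deliver 0→2 → N2(back v0 [x])
[5] deliver 2→0 → ∅
[6] timeout(2) → N2(back v1 [x])
[7] deliver 2→1 → N1(prim v1 [x])
[8] deliver 1→2 → ∅
[9] deliver 2→0 → N0(back v1 [x])
[10] timeout(2) → N2(prim v2 [x])
[11] crash(2) → N2(✗prim v2 [x])
[12] recover(2) → N2(prim v2 [x])
[13] propose(0,'z') → ∅
[14] deliver 1→0 → ∅

x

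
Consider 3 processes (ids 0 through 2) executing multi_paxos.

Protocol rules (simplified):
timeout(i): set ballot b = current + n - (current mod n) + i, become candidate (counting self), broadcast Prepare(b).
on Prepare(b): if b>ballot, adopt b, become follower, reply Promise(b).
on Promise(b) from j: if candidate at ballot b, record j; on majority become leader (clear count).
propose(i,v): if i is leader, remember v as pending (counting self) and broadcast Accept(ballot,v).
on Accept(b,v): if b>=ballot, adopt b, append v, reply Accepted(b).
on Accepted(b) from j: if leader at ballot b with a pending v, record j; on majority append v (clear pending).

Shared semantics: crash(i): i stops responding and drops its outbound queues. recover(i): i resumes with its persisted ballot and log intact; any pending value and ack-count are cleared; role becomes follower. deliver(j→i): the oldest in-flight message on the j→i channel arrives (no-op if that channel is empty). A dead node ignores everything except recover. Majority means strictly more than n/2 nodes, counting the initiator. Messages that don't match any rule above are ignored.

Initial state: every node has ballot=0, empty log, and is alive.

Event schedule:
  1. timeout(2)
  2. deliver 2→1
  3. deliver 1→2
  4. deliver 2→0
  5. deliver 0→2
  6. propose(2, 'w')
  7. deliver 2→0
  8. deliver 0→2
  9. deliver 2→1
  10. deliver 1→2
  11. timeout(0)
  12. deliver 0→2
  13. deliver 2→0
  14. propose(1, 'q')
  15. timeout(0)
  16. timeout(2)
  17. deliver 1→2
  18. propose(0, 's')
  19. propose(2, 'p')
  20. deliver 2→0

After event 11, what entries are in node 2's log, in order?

[1] timeout(2) → N2(cand b5 [-])
[2] deliver 2→1 → N1(foll b5 [-])
[3] deliver 1→2 → N2(lead b5 [-])
[4] deliver 2→0 → N0(foll b5 [-])
[5] deliver 0→2 → ∅
[6] propose(2,'w') → ∅
[7] deliver 2→0 → N0(foll b5 [w])
[8] deliver 0→2 → N2(lead b5 [w])
[9] deliver 2→1 → N1(foll b5 [w])
[10] deliver 1→2 → ∅
[11] timeout(0) → N0(cand b6 [w])

w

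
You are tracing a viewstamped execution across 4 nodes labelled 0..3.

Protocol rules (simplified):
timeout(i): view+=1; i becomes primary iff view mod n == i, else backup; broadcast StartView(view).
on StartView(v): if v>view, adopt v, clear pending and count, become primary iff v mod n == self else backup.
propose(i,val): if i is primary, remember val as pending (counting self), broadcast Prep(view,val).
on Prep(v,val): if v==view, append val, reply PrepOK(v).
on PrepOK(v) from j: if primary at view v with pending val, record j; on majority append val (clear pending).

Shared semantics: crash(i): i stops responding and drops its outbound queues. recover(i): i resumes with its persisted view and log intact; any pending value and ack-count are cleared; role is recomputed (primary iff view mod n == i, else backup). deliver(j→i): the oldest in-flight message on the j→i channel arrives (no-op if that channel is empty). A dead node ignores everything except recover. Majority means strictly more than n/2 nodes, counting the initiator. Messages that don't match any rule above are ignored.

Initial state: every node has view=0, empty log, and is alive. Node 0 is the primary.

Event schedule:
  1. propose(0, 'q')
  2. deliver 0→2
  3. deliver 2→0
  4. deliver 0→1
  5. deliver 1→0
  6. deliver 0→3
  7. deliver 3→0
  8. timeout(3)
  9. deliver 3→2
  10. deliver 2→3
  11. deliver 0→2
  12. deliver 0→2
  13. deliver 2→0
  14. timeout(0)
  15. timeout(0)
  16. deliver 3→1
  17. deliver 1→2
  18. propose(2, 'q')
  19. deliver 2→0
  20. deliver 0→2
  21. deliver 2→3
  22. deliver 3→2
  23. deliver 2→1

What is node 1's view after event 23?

step 1 propose(0,'q'): —
step 2 deliver 0→2: 2={back,v=0,log=q}
step 3 deliver 2→0: —
step 4 deliver 0→1: 1={back,v=0,log=q}
step 5 deliver 1→0: 0={prim,v=0,log=q}
step 6 deliver 0→3: 3={back,v=0,log=q}
step 7 deliver 3→0: —
step 8 timeout(3): 3={back,v=1,log=q}
step 9 deliver 3→2: 2={back,v=1,log=q}
step 10 deliver 2→3: —
step 11 deliver 0→2: —
step 12 deliver 0→2: —
step 13 deliver 2→0: —
step 14 timeout(0): 0={back,v=1,log=q}
step 15 timeout(0): 0={back,v=2,log=q}
step 16 deliver 3→1: 1={prim,v=1,log=q}
step 17 deliver 1→2: —
step 18 propose(2,'q'): —
step 19 deliver 2→0: —
step 20 deliver 0→2: —
step 21 deliver 2→3: —
step 22 deliver 3→2: —
step 23 deliver 2→1: —

1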